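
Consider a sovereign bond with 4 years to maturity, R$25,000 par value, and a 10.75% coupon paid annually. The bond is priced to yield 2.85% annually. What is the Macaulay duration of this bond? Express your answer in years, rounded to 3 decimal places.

3.525 years

Periodic yield y = 0.0285. Discount each cash flow and weight by its year:
  t   CF        PV=CF/(1+0.0285)^t    t·PV
  1     2,687.50     2,613.0287     2,613.0287
  2     2,687.50     2,540.6210     5,081.2420
  3     2,687.50     2,470.2197     7,410.6592
  4    27,687.50    24,743.8093    98,975.2371
  Σ                 32,367.6787   114,080.1669
Price P = Σ PV = 32,367.6787.
Macaulay duration = Σ(t·PV) / P = 114,080.1669 / 32,367.6787 = 3.52451 years.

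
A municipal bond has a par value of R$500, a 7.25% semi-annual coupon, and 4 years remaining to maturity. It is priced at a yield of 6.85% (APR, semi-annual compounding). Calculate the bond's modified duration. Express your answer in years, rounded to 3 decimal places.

3.429 years

Periodic yield y = 0.03425. First find Macaulay duration:
  t   CF        PV=CF/(1+0.03425)^t    t·PV
  1       18.125        17.5248        17.5248
  2       18.125        16.9444        33.8889
  3       18.125        16.3833        49.1499
  4       18.125        15.8408        63.3630
  5       18.125        15.3162        76.5809
  6       18.125        14.8090        88.8538
  7       18.125        14.3186       100.2299
  8      518.125       395.7586     3,166.0684
  Σ                    506.8955     3,595.6596
P = 506.8955; Macaulay duration = 3,595.6596 / 506.8955 = 7.09349 half-year periods = 3.54675 years.
Modified duration = D_Mac / (1 + y) = 3.54675 / 1.03425 = 3.42929 years.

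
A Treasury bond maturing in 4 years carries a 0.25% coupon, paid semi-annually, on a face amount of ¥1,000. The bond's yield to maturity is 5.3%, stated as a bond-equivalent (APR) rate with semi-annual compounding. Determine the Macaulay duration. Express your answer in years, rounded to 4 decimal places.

3.9803 years

Periodic yield y = 0.0265. Discount each cash flow and weight by its period:
  t   CF        PV=CF/(1+0.0265)^t    t·PV
  1         1.25         1.2177         1.2177
  2         1.25         1.1863         2.3726
  3         1.25         1.1557         3.4670
  4         1.25         1.1258         4.5033
  5         1.25         1.0968         5.4838
  6         1.25         1.0685         6.4107
  7         1.25         1.0409         7.2861
  8     1,001.25       812.2148     6,497.7184
  Σ                    820.1064     6,528.4597
Price P = Σ PV = 820.1064.
Macaulay duration = Σ(t·PV) / P = 6,528.4597 / 820.1064 = 7.96050 half-year periods.
In years: 7.96050 / 2 = 3.98025 years.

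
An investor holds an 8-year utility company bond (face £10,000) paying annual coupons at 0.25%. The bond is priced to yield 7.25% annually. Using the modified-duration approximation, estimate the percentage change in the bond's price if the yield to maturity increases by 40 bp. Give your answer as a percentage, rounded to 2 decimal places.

-2.95%

Periodic yield y = 0.0725. Modified duration first:
  t   CF        PV=CF/(1+0.0725)^t    t·PV
  1        25.00        23.3100        23.3100
  2        25.00        21.7343        43.4686
  3        25.00        20.2651        60.7952
  4        25.00        18.8952        75.5807
  5        25.00        17.6179        88.0894
  6        25.00        16.4269        98.5615
  7        25.00        15.3165       107.2153
  8    10,025.00     5,726.7203    45,813.7626
  Σ                  5,860.2862    46,310.7834
P = 5,860.2862; D_Mac = 7.90248 yrs; D_mod = 7.90248/(1+0.0725) = 7.36828 yrs.
ΔP/P ≈ -D_mod · Δy = -7.36828 × (+0.004) = -0.029473 = -2.9473%.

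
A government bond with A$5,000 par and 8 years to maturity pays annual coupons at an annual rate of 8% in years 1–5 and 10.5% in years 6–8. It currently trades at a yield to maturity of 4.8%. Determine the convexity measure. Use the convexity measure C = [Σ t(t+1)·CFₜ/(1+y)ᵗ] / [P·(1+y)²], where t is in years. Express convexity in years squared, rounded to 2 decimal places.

48.24

With y = 0.048:
  t   CF        PV=CF/(1+0.048)^t    t·PV        t(t+1)·PV
  1       400.00       381.6794       381.6794         763.3588
  2       400.00       364.1979       728.3958       2,185.1873
  3       400.00       347.5171     1,042.5512       4,170.2049
  4       400.00       331.6003     1,326.4010       6,632.0052
  5       400.00       316.4125     1,582.0623       9,492.3738
  6       525.00       396.2704     2,377.6223      16,643.3558
  7       525.00       378.1206     2,646.8441      21,174.7529
  8     5,525.00     3,797.0125    30,376.0996     273,384.8964
  Σ                  6,312.8105    40,461.6557     334,446.1351
P = 6,312.8105.
Convexity = Σ t(t+1)·PV / [P·(1+y)²] = 334,446.1351 / (6,312.8105 × 1.098304) = 48.23706.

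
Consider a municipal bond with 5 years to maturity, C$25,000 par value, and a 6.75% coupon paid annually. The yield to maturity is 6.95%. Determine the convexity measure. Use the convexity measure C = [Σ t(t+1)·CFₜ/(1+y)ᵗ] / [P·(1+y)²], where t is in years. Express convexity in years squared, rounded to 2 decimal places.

With y = 0.0695:
  t   CF        PV=CF/(1+0.0695)^t    t·PV        t(t+1)·PV
  1     1,687.50     1,577.8401     1,577.8401       3,155.6802
  2     1,687.50     1,475.3063     2,950.6126       8,851.8379
  3     1,687.50     1,379.4356     4,138.3067      16,553.2266
  4     1,687.50     1,289.7948     5,159.1792      25,795.8962
  5    26,687.50    19,072.3386    95,361.6929     572,170.1573
  Σ                 24,794.7154   109,187.6315     626,526.7983
P = 24,794.7154.
Convexity = Σ t(t+1)·PV / [P·(1+y)²] = 626,526.7983 / (24,794.7154 × 1.143830) = 22.09118.

22.09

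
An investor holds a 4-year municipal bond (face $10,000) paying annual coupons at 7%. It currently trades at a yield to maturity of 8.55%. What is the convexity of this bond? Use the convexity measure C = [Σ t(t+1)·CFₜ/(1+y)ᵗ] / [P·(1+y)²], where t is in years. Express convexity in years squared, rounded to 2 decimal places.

14.80

With y = 0.0855:
  t   CF        PV=CF/(1+0.0855)^t    t·PV        t(t+1)·PV
  1       700.00       644.8641       644.8641       1,289.7282
  2       700.00       594.0710     1,188.1421       3,564.4263
  3       700.00       547.2787     1,641.8361       6,567.3446
  4    10,700.00     7,706.6293    30,826.5170     154,132.5850
  Σ                  9,492.8431    34,301.3593     165,554.0841
P = 9,492.8431.
Convexity = Σ t(t+1)·PV / [P·(1+y)²] = 165,554.0841 / (9,492.8431 × 1.178310) = 14.80076.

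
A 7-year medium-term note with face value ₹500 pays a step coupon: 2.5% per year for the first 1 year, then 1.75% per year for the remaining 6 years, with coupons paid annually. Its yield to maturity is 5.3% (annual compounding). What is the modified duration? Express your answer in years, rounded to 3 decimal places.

6.218 years

Periodic yield y = 0.053. First find Macaulay duration:
  t   CF        PV=CF/(1+0.053)^t    t·PV
  1        12.50        11.8708        11.8708
  2         8.75         7.8914        15.7827
  3         8.75         7.4942        22.4825
  4         8.75         7.1170        28.4678
  5         8.75         6.7587        33.7937
  6         8.75         6.4186        38.5114
  7       508.75       354.4099     2,480.8692
  Σ                    401.9605     2,631.7782
P = 401.9605; Macaulay duration = 2,631.7782 / 401.9605 = 6.54736 years.
Modified duration = D_Mac / (1 + y) = 6.54736 / 1.053 = 6.21781 years.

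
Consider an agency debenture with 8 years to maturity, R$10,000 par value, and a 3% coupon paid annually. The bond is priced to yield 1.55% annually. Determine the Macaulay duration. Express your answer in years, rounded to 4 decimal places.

Periodic yield y = 0.0155. Discount each cash flow and weight by its year:
  t   CF        PV=CF/(1+0.0155)^t    t·PV
  1       300.00       295.4210       295.4210
  2       300.00       290.9118       581.8237
  3       300.00       286.4715       859.4146
  4       300.00       282.0990     1,128.3960
  5       300.00       277.7932     1,388.9660
  6       300.00       273.5531     1,641.3188
  7       300.00       269.3778     1,885.6444
  8    10,300.00     9,107.4711    72,859.7690
  Σ                 11,083.0986    80,640.7534
Price P = Σ PV = 11,083.0986.
Macaulay duration = Σ(t·PV) / P = 80,640.7534 / 11,083.0986 = 7.27601 years.

7.2760 years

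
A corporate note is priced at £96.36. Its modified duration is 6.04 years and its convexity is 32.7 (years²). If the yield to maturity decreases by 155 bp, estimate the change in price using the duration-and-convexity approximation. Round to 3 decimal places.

+£9.400

Duration effect: -D_mod·Δy = -6.04 × (-0.0155) = +0.093620
Convexity effect: ½·C·(Δy)² = 0.5 × 32.7 × (-0.0155)² = +0.0039280875
ΔP/P ≈ +0.093620 + 0.0039280875 = +0.0975480875
ΔP ≈ 96.36 × (+0.0975480875) = +9.3997337115.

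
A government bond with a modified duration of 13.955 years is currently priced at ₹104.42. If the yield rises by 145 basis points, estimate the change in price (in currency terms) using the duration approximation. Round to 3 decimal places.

-₹21.129

Duration approximation: ΔP/P ≈ -D_mod · Δy = -13.955 × (+0.0145) = -0.2023475.
ΔP ≈ 104.42 × (-0.2023475) = -21.12912595.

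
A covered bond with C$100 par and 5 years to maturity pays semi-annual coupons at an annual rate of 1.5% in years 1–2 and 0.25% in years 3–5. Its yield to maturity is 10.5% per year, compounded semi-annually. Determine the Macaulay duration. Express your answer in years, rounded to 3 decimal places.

Periodic yield y = 0.0525. Discount each cash flow and weight by its period:
  t   CF        PV=CF/(1+0.0525)^t    t·PV
  1        0.750         0.7126         0.7126
  2        0.750         0.6770         1.3541
  3        0.750         0.6433         1.9298
  4        0.750         0.6112         2.4447
  5        0.125         0.0968         0.4839
  6        0.125         0.0920         0.5517
  7        0.125         0.0874         0.6116
  8        0.125         0.0830         0.6641
  9        0.125         0.0789         0.7098
  10     100.125        60.0235       600.2352
  Σ                     63.1056       609.6976
Price P = Σ PV = 63.1056.
Macaulay duration = Σ(t·PV) / P = 609.6976 / 63.1056 = 9.66154 half-year periods.
In years: 9.66154 / 2 = 4.83077 years.

4.831 years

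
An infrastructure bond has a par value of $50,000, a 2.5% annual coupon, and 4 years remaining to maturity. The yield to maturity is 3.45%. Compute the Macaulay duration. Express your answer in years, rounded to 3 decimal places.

3.853 years

Periodic yield y = 0.0345. Discount each cash flow and weight by its year:
  t   CF        PV=CF/(1+0.0345)^t    t·PV
  1     1,250.00     1,208.3132     1,208.3132
  2     1,250.00     1,168.0166     2,336.0332
  3     1,250.00     1,129.0639     3,387.1917
  4    51,250.00    44,747.8207   178,991.2830
  Σ                 48,253.2145   185,922.8212
Price P = Σ PV = 48,253.2145.
Macaulay duration = Σ(t·PV) / P = 185,922.8212 / 48,253.2145 = 3.85307 years.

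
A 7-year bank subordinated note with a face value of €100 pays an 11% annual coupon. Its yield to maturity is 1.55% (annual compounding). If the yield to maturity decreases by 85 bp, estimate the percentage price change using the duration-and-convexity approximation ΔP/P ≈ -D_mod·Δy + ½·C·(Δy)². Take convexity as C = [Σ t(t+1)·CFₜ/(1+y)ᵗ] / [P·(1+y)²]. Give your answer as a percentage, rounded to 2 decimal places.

With y = 0.0155:
  t   CF        PV=CF/(1+0.0155)^t    t·PV        t(t+1)·PV
  1        11.00        10.8321        10.8321          21.6642
  2        11.00        10.6668        21.3335          64.0006
  3        11.00        10.5040        31.5119         126.0475
  4        11.00        10.3436        41.3745         206.8726
  5        11.00        10.1858        50.9288         305.5725
  6        11.00        10.0303        60.1817         421.2718
  7       111.00        99.6698       697.6884       5,581.5075
  Σ                    162.2323       913.8509       6,726.9367
P = 162.2323; D_Mac = 5.63298 yrs; D_mod = 5.54700 yrs; C = 40.20872.
Duration effect: -5.54700 × (-0.0085) = +0.047150
Convexity effect: 0.5 × 40.20872 × (-0.0085)² = +0.0014525
ΔP/P ≈ +0.047150 + 0.0014525 = +0.048602 = +4.8602%.

+4.86%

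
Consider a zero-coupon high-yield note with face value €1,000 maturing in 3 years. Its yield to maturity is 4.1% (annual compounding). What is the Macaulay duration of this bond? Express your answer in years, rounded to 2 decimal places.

3.00 years

A zero-coupon bond has a single cash flow at maturity, so its Macaulay duration equals its maturity: 3 years.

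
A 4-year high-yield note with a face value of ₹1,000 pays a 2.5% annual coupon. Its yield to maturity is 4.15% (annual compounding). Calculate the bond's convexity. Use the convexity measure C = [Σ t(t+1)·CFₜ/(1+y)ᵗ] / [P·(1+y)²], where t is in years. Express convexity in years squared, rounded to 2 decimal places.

With y = 0.0415:
  t   CF        PV=CF/(1+0.0415)^t    t·PV        t(t+1)·PV
  1        25.00        24.0038        24.0038          48.0077
  2        25.00        23.0474        46.0947         138.2842
  3        25.00        22.1290        66.3871         265.5482
  4     1,025.00       871.1376     3,484.5505      17,422.7524
  Σ                    940.3179     3,621.0361      17,874.5925
P = 940.3179.
Convexity = Σ t(t+1)·PV / [P·(1+y)²] = 17,874.5925 / (940.3179 × 1.084722) = 17.52439.

17.52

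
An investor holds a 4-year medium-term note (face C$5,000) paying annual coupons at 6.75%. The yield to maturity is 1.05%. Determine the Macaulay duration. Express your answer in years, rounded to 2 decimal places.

3.67 years

Periodic yield y = 0.0105. Discount each cash flow and weight by its year:
  t   CF        PV=CF/(1+0.0105)^t    t·PV
  1       337.50       333.9931       333.9931
  2       337.50       330.5226       661.0452
  3       337.50       327.0882       981.2645
  4     5,337.50     5,119.0883    20,476.3530
  Σ                  6,110.6921    22,452.6557
Price P = Σ PV = 6,110.6921.
Macaulay duration = Σ(t·PV) / P = 22,452.6557 / 6,110.6921 = 3.67432 years.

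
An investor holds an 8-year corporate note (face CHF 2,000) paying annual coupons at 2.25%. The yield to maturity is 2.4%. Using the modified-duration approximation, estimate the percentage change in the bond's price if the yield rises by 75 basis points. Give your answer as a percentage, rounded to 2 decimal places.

-5.42%

Periodic yield y = 0.024. Modified duration first:
  t   CF        PV=CF/(1+0.024)^t    t·PV
  1        45.00        43.9453        43.9453
  2        45.00        42.9153        85.8307
  3        45.00        41.9095       125.7285
  4        45.00        40.9273       163.7090
  5        45.00        39.9680       199.8401
  6        45.00        39.0313       234.1877
  7        45.00        38.1165       266.8154
  8     2,045.00     1,691.5844    13,532.6748
  Σ                  1,978.3976    14,652.7316
P = 1,978.3976; D_Mac = 7.40636 yrs; D_mod = 7.40636/(1+0.024) = 7.23278 yrs.
ΔP/P ≈ -D_mod · Δy = -7.23278 × (+0.0075) = -0.054246 = -5.4246%.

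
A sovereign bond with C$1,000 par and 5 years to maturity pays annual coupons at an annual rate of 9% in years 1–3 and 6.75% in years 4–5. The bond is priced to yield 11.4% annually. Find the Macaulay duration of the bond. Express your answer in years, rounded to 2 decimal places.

4.19 years

Periodic yield y = 0.114. Discount each cash flow and weight by its year:
  t   CF        PV=CF/(1+0.114)^t    t·PV
  1        90.00        80.7899        80.7899
  2        90.00        72.5224       145.0448
  3        90.00        65.1009       195.3027
  4        67.50        43.8291       175.3166
  5     1,067.50       622.2171     3,111.0854
  Σ                    884.4595     3,707.5394
Price P = Σ PV = 884.4595.
Macaulay duration = Σ(t·PV) / P = 3,707.5394 / 884.4595 = 4.19187 years.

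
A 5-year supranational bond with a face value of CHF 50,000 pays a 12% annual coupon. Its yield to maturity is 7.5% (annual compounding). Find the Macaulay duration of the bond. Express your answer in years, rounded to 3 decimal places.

Periodic yield y = 0.075. Discount each cash flow and weight by its year:
  t   CF        PV=CF/(1+0.075)^t    t·PV
  1     6,000.00     5,581.3953     5,581.3953
  2     6,000.00     5,191.9957    10,383.9913
  3     6,000.00     4,829.7634    14,489.2903
  4     6,000.00     4,492.8032    17,971.2127
  5    56,000.00    39,007.2834   195,036.4171
  Σ                 59,103.2410   243,462.3067
Price P = Σ PV = 59,103.2410.
Macaulay duration = Σ(t·PV) / P = 243,462.3067 / 59,103.2410 = 4.11927 years.

4.119 years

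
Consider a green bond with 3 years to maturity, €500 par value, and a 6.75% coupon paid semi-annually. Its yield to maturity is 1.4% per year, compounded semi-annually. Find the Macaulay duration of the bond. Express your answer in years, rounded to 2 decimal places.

Periodic yield y = 0.007. Discount each cash flow and weight by its period:
  t   CF        PV=CF/(1+0.007)^t    t·PV
  1       16.875        16.7577        16.7577
  2       16.875        16.6412        33.2824
  3       16.875        16.5255        49.5766
  4       16.875        16.4107        65.6426
  5       16.875        16.2966        81.4829
  6      516.875       495.6883     2,974.1300
  Σ                    578.3200     3,220.8723
Price P = Σ PV = 578.3200.
Macaulay duration = Σ(t·PV) / P = 3,220.8723 / 578.3200 = 5.56936 half-year periods.
In years: 5.56936 / 2 = 2.78468 years.

2.78 years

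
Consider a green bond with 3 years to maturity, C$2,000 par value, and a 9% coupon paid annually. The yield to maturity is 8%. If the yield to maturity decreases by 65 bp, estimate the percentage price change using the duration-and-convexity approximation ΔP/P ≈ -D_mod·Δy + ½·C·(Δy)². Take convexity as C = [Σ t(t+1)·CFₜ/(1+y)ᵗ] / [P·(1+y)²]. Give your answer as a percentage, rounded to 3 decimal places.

+1.682%

With y = 0.08:
  t   CF        PV=CF/(1+0.08)^t    t·PV        t(t+1)·PV
  1       180.00       166.6667       166.6667         333.3333
  2       180.00       154.3210       308.6420         925.9259
  3     2,180.00     1,730.5543     5,191.6629      20,766.6514
  Σ                  2,051.5419     5,666.9715      22,025.9107
P = 2,051.5419; D_Mac = 2.76230 yrs; D_mod = 2.55768 yrs; C = 9.20462.
Duration effect: -2.55768 × (-0.0065) = +0.016625
Convexity effect: 0.5 × 9.20462 × (-0.0065)² = +0.0001944
ΔP/P ≈ +0.016625 + 0.0001944 = +0.016819 = +1.6819%.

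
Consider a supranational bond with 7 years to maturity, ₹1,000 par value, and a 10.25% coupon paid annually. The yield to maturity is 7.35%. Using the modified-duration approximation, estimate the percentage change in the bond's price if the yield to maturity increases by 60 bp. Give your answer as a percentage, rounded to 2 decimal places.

-3.05%

Periodic yield y = 0.0735. Modified duration first:
  t   CF        PV=CF/(1+0.0735)^t    t·PV
  1       102.50        95.4821        95.4821
  2       102.50        88.9446       177.8893
  3       102.50        82.8548       248.5644
  4       102.50        77.1819       308.7277
  5       102.50        71.8975       359.4874
  6       102.50        66.9748       401.8489
  7     1,102.50       671.0645     4,697.4514
  Σ                  1,154.4002     6,289.4512
P = 1,154.4002; D_Mac = 5.44824 yrs; D_mod = 5.44824/(1+0.0735) = 5.07521 yrs.
ΔP/P ≈ -D_mod · Δy = -5.07521 × (+0.006) = -0.030451 = -3.0451%.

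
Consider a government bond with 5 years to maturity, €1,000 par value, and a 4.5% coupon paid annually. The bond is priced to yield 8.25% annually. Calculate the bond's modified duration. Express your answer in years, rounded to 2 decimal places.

4.20 years

Periodic yield y = 0.0825. First find Macaulay duration:
  t   CF        PV=CF/(1+0.0825)^t    t·PV
  1        45.00        41.5704        41.5704
  2        45.00        38.4023        76.8045
  3        45.00        35.4755       106.4266
  4        45.00        32.7718       131.0874
  5     1,045.00       703.0347     3,515.1735
  Σ                    851.2548     3,871.0624
P = 851.2548; Macaulay duration = 3,871.0624 / 851.2548 = 4.54748 years.
Modified duration = D_Mac / (1 + y) = 4.54748 / 1.0825 = 4.20090 years.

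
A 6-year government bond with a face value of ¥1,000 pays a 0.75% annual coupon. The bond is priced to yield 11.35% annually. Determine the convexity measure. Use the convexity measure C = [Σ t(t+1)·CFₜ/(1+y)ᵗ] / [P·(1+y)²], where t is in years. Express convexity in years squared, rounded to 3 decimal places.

32.699

With y = 0.1135:
  t   CF        PV=CF/(1+0.1135)^t    t·PV        t(t+1)·PV
  1         7.50         6.7355         6.7355          13.4710
  2         7.50         6.0490        12.0979          36.2938
  3         7.50         5.4324        16.2972          65.1886
  4         7.50         4.8787        19.5146          97.5732
  5         7.50         4.3814        21.9069         131.4412
  6     1,007.50       528.5715     3,171.4289      22,200.0022
  Σ                    556.0484     3,247.9810      22,543.9699
P = 556.0484.
Convexity = Σ t(t+1)·PV / [P·(1+y)²] = 22,543.9699 / (556.0484 × 1.239882) = 32.69922.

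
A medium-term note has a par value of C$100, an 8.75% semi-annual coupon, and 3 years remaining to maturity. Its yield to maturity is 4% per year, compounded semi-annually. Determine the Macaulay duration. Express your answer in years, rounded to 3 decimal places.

2.723 years

Periodic yield y = 0.02. Discount each cash flow and weight by its period:
  t   CF        PV=CF/(1+0.02)^t    t·PV
  1        4.375         4.2892         4.2892
  2        4.375         4.2051         8.4102
  3        4.375         4.1227        12.3680
  4        4.375         4.0418        16.1673
  5        4.375         3.9626        19.8129
  6      104.375        92.6820       556.0921
  Σ                    113.3034       617.1397
Price P = Σ PV = 113.3034.
Macaulay duration = Σ(t·PV) / P = 617.1397 / 113.3034 = 5.44679 half-year periods.
In years: 5.44679 / 2 = 2.72339 years.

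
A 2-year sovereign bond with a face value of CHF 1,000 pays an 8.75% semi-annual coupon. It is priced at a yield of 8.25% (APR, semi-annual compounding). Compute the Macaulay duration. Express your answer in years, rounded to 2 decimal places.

1.88 years

Periodic yield y = 0.04125. Discount each cash flow and weight by its period:
  t   CF        PV=CF/(1+0.04125)^t    t·PV
  1        43.75        42.0168        42.0168
  2        43.75        40.3523        80.7046
  3        43.75        38.7537       116.2611
  4     1,043.75       887.9253     3,551.7012
  Σ                  1,009.0481     3,790.6836
Price P = Σ PV = 1,009.0481.
Macaulay duration = Σ(t·PV) / P = 3,790.6836 / 1,009.0481 = 3.75669 half-year periods.
In years: 3.75669 / 2 = 1.87835 years.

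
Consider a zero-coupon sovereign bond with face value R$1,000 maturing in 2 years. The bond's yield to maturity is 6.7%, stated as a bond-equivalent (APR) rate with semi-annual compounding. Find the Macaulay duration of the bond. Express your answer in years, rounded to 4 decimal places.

A zero-coupon bond has a single cash flow at maturity, so its Macaulay duration equals its maturity: 2 years.
(Equivalently: 4 semi-annual periods ÷ 2 = 2 years.)

2.0000 years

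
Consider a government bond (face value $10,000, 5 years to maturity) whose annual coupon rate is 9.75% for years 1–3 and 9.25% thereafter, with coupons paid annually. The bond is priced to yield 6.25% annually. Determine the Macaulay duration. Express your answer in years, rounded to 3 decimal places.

Periodic yield y = 0.0625. Discount each cash flow and weight by its year:
  t   CF        PV=CF/(1+0.0625)^t    t·PV
  1       975.00       917.6471       917.6471
  2       975.00       863.6678     1,727.3356
  3       975.00       812.8638     2,438.5915
  4       925.00       725.8151     2,903.2603
  5    10,925.00     8,068.2018    40,341.0090
  Σ                 11,388.1956    48,327.8434
Price P = Σ PV = 11,388.1956.
Macaulay duration = Σ(t·PV) / P = 48,327.8434 / 11,388.1956 = 4.24368 years.

4.244 years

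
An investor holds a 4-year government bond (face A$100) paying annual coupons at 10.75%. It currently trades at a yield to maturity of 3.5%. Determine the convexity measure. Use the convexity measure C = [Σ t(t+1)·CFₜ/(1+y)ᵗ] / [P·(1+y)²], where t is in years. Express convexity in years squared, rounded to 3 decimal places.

15.684

With y = 0.035:
  t   CF        PV=CF/(1+0.035)^t    t·PV        t(t+1)·PV
  1        10.75        10.3865        10.3865          20.7729
  2        10.75        10.0352        20.0705          60.2114
  3        10.75         9.6959        29.0877         116.3506
  4       110.75        96.5122       386.0489       1,930.2445
  Σ                    126.6298       445.5935       2,127.5795
P = 126.6298.
Convexity = Σ t(t+1)·PV / [P·(1+y)²] = 2,127.5795 / (126.6298 × 1.071225) = 15.68444.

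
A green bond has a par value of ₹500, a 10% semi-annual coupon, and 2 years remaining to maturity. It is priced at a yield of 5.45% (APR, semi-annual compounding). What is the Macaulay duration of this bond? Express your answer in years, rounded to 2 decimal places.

Periodic yield y = 0.02725. Discount each cash flow and weight by its period:
  t   CF        PV=CF/(1+0.02725)^t    t·PV
  1        25.00        24.3368        24.3368
  2        25.00        23.6912        47.3825
  3        25.00        23.0628        69.1883
  4       525.00       471.4707     1,885.8828
  Σ                    542.5615     2,026.7904
Price P = Σ PV = 542.5615.
Macaulay duration = Σ(t·PV) / P = 2,026.7904 / 542.5615 = 3.73560 half-year periods.
In years: 3.73560 / 2 = 1.86780 years.

1.87 years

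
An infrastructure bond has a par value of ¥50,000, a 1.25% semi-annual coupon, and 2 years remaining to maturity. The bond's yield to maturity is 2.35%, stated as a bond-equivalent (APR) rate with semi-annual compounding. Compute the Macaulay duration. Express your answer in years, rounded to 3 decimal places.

Periodic yield y = 0.01175. Discount each cash flow and weight by its period:
  t   CF        PV=CF/(1+0.01175)^t    t·PV
  1       312.50       308.8708       308.8708
  2       312.50       305.2837       610.5674
  3       312.50       301.7383       905.2148
  4    50,312.50    48,015.6758   192,062.7031
  Σ                 48,931.5685   193,887.3560
Price P = Σ PV = 48,931.5685.
Macaulay duration = Σ(t·PV) / P = 193,887.3560 / 48,931.5685 = 3.96242 half-year periods.
In years: 3.96242 / 2 = 1.98121 years.

1.981 years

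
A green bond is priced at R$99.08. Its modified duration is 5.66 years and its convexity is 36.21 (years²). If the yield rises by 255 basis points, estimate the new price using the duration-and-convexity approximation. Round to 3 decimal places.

R$85.946

Duration effect: -D_mod·Δy = -5.66 × (+0.0255) = -0.144330
Convexity effect: ½·C·(Δy)² = 0.5 × 36.21 × (0.0255)² = +0.01177277625
ΔP/P ≈ -0.144330 + 0.01177277625 = -0.13255722375
New price ≈ 99.08 × (1 - 0.13255722375) = 85.94623027085.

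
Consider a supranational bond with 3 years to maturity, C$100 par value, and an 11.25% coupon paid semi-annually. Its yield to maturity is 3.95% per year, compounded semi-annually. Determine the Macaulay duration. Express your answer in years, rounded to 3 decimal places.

Periodic yield y = 0.01975. Discount each cash flow and weight by its period:
  t   CF        PV=CF/(1+0.01975)^t    t·PV
  1        5.625         5.5161         5.5161
  2        5.625         5.4092        10.8185
  3        5.625         5.3045        15.9134
  4        5.625         5.2017        20.8069
  5        5.625         5.1010        25.5049
  6      105.625        93.9300       563.5802
  Σ                    120.4625       642.1399
Price P = Σ PV = 120.4625.
Macaulay duration = Σ(t·PV) / P = 642.1399 / 120.4625 = 5.33062 half-year periods.
In years: 5.33062 / 2 = 2.66531 years.

2.665 years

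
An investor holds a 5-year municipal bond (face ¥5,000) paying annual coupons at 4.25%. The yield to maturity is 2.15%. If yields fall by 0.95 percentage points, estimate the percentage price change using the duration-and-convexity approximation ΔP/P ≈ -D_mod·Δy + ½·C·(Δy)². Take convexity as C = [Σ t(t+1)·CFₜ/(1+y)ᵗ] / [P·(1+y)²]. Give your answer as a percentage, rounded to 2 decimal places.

+4.42%

With y = 0.0215:
  t   CF        PV=CF/(1+0.0215)^t    t·PV        t(t+1)·PV
  1       212.50       208.0274       208.0274         416.0548
  2       212.50       203.6490       407.2979       1,221.8937
  3       212.50       199.3627       598.0880       2,392.3519
  4       212.50       195.1666       780.6663       3,903.3316
  5     5,212.50     4,686.5603    23,432.8017     140,596.8102
  Σ                  5,492.7660    25,426.8813     148,530.4423
P = 5,492.7660; D_Mac = 4.62916 yrs; D_mod = 4.53173 yrs; C = 25.91479.
Duration effect: -4.53173 × (-0.0095) = +0.043051
Convexity effect: 0.5 × 25.91479 × (-0.0095)² = +0.0011694
ΔP/P ≈ +0.043051 + 0.0011694 = +0.044221 = +4.4221%.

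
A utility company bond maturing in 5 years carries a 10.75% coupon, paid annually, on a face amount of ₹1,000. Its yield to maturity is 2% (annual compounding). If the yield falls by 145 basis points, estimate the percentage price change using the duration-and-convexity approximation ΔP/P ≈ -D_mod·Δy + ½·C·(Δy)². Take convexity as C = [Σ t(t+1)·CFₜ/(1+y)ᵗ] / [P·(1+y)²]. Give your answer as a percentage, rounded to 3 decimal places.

+6.312%

With y = 0.02:
  t   CF        PV=CF/(1+0.02)^t    t·PV        t(t+1)·PV
  1       107.50       105.3922       105.3922         210.7843
  2       107.50       103.3256       206.6513         619.9539
  3       107.50       101.2997       303.8990       1,215.5958
  4       107.50        99.3134       397.2535       1,986.2677
  5     1,107.50     1,003.0969     5,015.4844      30,092.9062
  Σ                  1,412.4277     6,028.6803      34,125.5078
P = 1,412.4277; D_Mac = 4.26831 yrs; D_mod = 4.18462 yrs; C = 23.22269.
Duration effect: -4.18462 × (-0.0145) = +0.060677
Convexity effect: 0.5 × 23.22269 × (-0.0145)² = +0.0024413
ΔP/P ≈ +0.060677 + 0.0024413 = +0.063118 = +6.3118%.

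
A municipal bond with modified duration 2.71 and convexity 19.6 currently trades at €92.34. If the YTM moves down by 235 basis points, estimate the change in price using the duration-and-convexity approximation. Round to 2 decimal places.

Duration effect: -D_mod·Δy = -2.71 × (-0.0235) = +0.063685
Convexity effect: ½·C·(Δy)² = 0.5 × 19.6 × (-0.0235)² = +0.00541205
ΔP/P ≈ +0.063685 + 0.00541205 = +0.06909705
ΔP ≈ 92.34 × (+0.06909705) = +6.380421597.

+€6.38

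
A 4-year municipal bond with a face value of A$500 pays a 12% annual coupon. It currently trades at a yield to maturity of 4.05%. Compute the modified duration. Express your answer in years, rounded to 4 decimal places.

3.3413 years

Periodic yield y = 0.0405. First find Macaulay duration:
  t   CF        PV=CF/(1+0.0405)^t    t·PV
  1        60.00        57.6646        57.6646
  2        60.00        55.4201       110.8401
  3        60.00        53.2629       159.7888
  4       560.00       477.7709     1,911.0836
  Σ                    644.1185     2,239.3771
P = 644.1185; Macaulay duration = 2,239.3771 / 644.1185 = 3.47665 years.
Modified duration = D_Mac / (1 + y) = 3.47665 / 1.0405 = 3.34133 years.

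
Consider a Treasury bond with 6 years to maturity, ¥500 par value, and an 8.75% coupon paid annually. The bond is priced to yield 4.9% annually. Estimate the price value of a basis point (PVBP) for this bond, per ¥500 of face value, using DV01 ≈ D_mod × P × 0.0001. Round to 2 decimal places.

¥0.29

Periodic yield y = 0.049.
  t   CF        PV=CF/(1+0.049)^t    t·PV
  1        43.75        41.7064        41.7064
  2        43.75        39.7582        79.5165
  3        43.75        37.9011       113.7032
  4        43.75        36.1307       144.5227
  5        43.75        34.4430       172.2149
  6       543.75       408.0810     2,448.4858
  Σ                    598.0203     3,000.1495
P = 598.0203; D_Mac = 5.01680 yrs; D_mod = 4.78246 yrs.
DV01 ≈ 4.78246 × 598.0203 × 0.0001 = 0.286001.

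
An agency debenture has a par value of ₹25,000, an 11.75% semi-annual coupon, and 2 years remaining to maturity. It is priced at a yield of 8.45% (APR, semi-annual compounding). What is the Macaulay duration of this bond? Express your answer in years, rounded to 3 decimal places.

Periodic yield y = 0.04225. Discount each cash flow and weight by its period:
  t   CF        PV=CF/(1+0.04225)^t    t·PV
  1     1,468.75     1,409.2108     1,409.2108
  2     1,468.75     1,352.0852     2,704.1705
  3     1,468.75     1,297.2754     3,891.8261
  4    26,468.75    22,430.8544    89,723.4177
  Σ                 26,489.4259    97,728.6251
Price P = Σ PV = 26,489.4259.
Macaulay duration = Σ(t·PV) / P = 97,728.6251 / 26,489.4259 = 3.68934 half-year periods.
In years: 3.68934 / 2 = 1.84467 years.

1.845 years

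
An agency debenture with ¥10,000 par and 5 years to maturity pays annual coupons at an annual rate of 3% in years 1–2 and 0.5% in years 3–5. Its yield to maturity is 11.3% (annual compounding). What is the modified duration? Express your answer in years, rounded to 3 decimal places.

Periodic yield y = 0.113. First find Macaulay duration:
  t   CF        PV=CF/(1+0.113)^t    t·PV
  1       300.00       269.5418       269.5418
  2       300.00       242.1759       484.3518
  3        50.00        36.2647       108.7942
  4        50.00        32.5829       130.3315
  5    10,050.00     5,884.2381    29,421.1907
  Σ                  6,464.8034    30,414.2099
P = 6,464.8034; Macaulay duration = 30,414.2099 / 6,464.8034 = 4.70458 years.
Modified duration = D_Mac / (1 + y) = 4.70458 / 1.113 = 4.22694 years.

4.227 years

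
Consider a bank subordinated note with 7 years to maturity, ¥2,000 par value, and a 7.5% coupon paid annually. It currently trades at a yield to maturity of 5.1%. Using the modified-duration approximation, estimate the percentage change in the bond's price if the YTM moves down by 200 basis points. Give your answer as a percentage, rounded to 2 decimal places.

+11.01%

Periodic yield y = 0.051. Modified duration first:
  t   CF        PV=CF/(1+0.051)^t    t·PV
  1       150.00       142.7212       142.7212
  2       150.00       135.7956       271.5913
  3       150.00       129.2061       387.6184
  4       150.00       122.9364       491.7455
  5       150.00       116.9709       584.8543
  6       150.00       111.2948       667.7689
  7     2,150.00     1,517.8171    10,624.7199
  Σ                  2,276.7422    13,171.0195
P = 2,276.7422; D_Mac = 5.78503 yrs; D_mod = 5.78503/(1+0.051) = 5.50431 yrs.
ΔP/P ≈ -D_mod · Δy = -5.50431 × (-0.02) = +0.110086 = +11.0086%.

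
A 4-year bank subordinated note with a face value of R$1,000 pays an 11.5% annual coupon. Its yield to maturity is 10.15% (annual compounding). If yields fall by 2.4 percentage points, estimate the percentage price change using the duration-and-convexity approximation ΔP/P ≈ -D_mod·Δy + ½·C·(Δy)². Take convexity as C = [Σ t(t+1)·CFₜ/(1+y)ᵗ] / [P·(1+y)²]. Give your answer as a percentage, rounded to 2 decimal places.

With y = 0.1015:
  t   CF        PV=CF/(1+0.1015)^t    t·PV        t(t+1)·PV
  1       115.00       104.4031       104.4031         208.8062
  2       115.00        94.7826       189.5653         568.6959
  3       115.00        86.0487       258.1461       1,032.5845
  4     1,115.00       757.4202     3,029.6806      15,148.4032
  Σ                  1,042.6546     3,581.7951      16,958.4898
P = 1,042.6546; D_Mac = 3.43527 yrs; D_mod = 3.11872 yrs; C = 13.40534.
Duration effect: -3.11872 × (-0.024) = +0.074849
Convexity effect: 0.5 × 13.40534 × (-0.024)² = +0.0038607
ΔP/P ≈ +0.074849 + 0.0038607 = +0.078710 = +7.8710%.

+7.87%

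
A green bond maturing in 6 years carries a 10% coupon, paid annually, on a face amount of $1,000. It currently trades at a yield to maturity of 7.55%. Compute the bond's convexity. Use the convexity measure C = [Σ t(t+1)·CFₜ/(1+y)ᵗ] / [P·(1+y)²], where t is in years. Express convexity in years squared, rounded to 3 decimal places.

With y = 0.0755:
  t   CF        PV=CF/(1+0.0755)^t    t·PV        t(t+1)·PV
  1       100.00        92.9800        92.9800         185.9600
  2       100.00        86.4528       172.9056         518.7169
  3       100.00        80.3838       241.1515         964.6061
  4       100.00        74.7409       298.9636       1,494.8181
  5       100.00        69.4941       347.4705       2,084.8230
  6     1,100.00       710.7718     4,264.6309      29,852.4162
  Σ                  1,114.8235     5,418.1022      35,101.3402
P = 1,114.8235.
Convexity = Σ t(t+1)·PV / [P·(1+y)²] = 35,101.3402 / (1,114.8235 × 1.156700) = 27.22054.

27.221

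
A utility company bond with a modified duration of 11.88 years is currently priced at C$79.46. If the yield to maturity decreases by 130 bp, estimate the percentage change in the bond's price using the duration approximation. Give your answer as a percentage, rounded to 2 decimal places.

+15.44%

Duration approximation: ΔP/P ≈ -D_mod · Δy = -11.88 × (-0.013) = +0.154440.
As a percentage: +15.4440%.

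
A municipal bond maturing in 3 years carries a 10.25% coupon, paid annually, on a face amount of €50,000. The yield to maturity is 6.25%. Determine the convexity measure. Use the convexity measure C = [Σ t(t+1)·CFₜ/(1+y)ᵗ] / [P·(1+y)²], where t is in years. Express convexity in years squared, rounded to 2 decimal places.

With y = 0.0625:
  t   CF        PV=CF/(1+0.0625)^t    t·PV        t(t+1)·PV
  1     5,125.00     4,823.5294     4,823.5294       9,647.0588
  2     5,125.00     4,539.7924     9,079.5848      27,238.7543
  3    55,125.00    45,958.0704   137,874.2113     551,496.8451
  Σ                 55,321.3922   151,777.3255     588,382.6583
P = 55,321.3922.
Convexity = Σ t(t+1)·PV / [P·(1+y)²] = 588,382.6583 / (55,321.3922 × 1.128906) = 9.42126.

9.42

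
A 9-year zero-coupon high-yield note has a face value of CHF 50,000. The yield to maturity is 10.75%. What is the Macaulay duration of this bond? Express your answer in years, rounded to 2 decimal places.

A zero-coupon bond has a single cash flow at maturity, so its Macaulay duration equals its maturity: 9 years.

9.00 years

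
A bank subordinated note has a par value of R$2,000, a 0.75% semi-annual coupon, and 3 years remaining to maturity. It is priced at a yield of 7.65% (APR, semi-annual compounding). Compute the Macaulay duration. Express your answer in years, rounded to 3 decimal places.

Periodic yield y = 0.03825. Discount each cash flow and weight by its period:
  t   CF        PV=CF/(1+0.03825)^t    t·PV
  1         7.50         7.2237         7.2237
  2         7.50         6.9576        13.9151
  3         7.50         6.7012        20.1037
  4         7.50         6.4544        25.8175
  5         7.50         6.2166        31.0829
  6     2,007.50     1,602.6693     9,616.0157
  Σ                  1,636.2227     9,714.1587
Price P = Σ PV = 1,636.2227.
Macaulay duration = Σ(t·PV) / P = 9,714.1587 / 1,636.2227 = 5.93694 half-year periods.
In years: 5.93694 / 2 = 2.96847 years.

2.968 years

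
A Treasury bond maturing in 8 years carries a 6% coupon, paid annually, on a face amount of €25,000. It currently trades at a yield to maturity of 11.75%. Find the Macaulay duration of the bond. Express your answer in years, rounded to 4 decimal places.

Periodic yield y = 0.1175. Discount each cash flow and weight by its year:
  t   CF        PV=CF/(1+0.1175)^t    t·PV
  1     1,500.00     1,342.2819     1,342.2819
  2     1,500.00     1,201.1471     2,402.2942
  3     1,500.00     1,074.8520     3,224.5560
  4     1,500.00       961.8362     3,847.3449
  5     1,500.00       860.7036     4,303.5178
  6     1,500.00       770.2045     4,621.2272
  7     1,500.00       689.2211     4,824.5474
  8    26,500.00    10,895.9630    87,167.7039
  Σ                 17,796.2093   111,733.4733
Price P = Σ PV = 17,796.2093.
Macaulay duration = Σ(t·PV) / P = 111,733.4733 / 17,796.2093 = 6.27850 years.

6.2785 years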